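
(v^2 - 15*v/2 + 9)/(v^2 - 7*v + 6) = (v - 3/2)/(v - 1)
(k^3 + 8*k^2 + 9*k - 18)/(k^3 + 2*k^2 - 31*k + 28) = (k^2 + 9*k + 18)/(k^2 + 3*k - 28)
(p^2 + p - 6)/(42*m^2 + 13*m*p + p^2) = (p^2 + p - 6)/(42*m^2 + 13*m*p + p^2)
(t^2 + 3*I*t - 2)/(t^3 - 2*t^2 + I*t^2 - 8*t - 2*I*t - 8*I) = (t + 2*I)/(t^2 - 2*t - 8)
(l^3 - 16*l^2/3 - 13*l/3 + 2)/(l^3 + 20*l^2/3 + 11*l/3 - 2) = (l - 6)/(l + 6)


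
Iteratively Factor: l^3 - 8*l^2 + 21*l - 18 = (l - 3)*(l^2 - 5*l + 6) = (l - 3)^2*(l - 2)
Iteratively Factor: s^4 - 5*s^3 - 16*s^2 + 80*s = (s - 4)*(s^3 - s^2 - 20*s) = (s - 4)*(s + 4)*(s^2 - 5*s) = (s - 5)*(s - 4)*(s + 4)*(s)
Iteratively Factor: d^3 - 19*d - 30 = (d + 3)*(d^2 - 3*d - 10) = (d - 5)*(d + 3)*(d + 2)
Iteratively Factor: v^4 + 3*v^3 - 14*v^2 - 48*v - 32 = (v - 4)*(v^3 + 7*v^2 + 14*v + 8) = (v - 4)*(v + 4)*(v^2 + 3*v + 2) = (v - 4)*(v + 2)*(v + 4)*(v + 1)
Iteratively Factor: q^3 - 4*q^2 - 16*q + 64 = (q - 4)*(q^2 - 16) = (q - 4)^2*(q + 4)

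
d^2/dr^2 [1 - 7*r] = 0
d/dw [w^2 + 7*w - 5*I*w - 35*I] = 2*w + 7 - 5*I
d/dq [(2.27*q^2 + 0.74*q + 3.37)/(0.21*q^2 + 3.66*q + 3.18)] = (8.1528*q^2 + 13.0218*q - 9.981)/(0.0441*q^4 + 1.5372*q^3 + 14.7312*q^2 + 23.2776*q + 10.1124)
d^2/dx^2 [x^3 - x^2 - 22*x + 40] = 6*x - 2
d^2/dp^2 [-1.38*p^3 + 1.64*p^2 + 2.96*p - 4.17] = 3.28 - 8.28*p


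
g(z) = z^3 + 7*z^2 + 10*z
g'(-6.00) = 34.00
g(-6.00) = -24.00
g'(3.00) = 79.00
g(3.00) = 120.00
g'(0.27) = 14.00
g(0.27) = 3.23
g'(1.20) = 31.12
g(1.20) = 23.81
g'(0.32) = 14.79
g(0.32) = 3.95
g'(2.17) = 54.51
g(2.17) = 64.88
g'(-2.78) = -5.73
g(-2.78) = 4.81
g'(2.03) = 50.78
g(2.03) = 57.51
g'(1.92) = 47.94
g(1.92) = 52.08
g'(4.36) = 128.07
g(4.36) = 259.55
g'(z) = 3*z^2 + 14*z + 10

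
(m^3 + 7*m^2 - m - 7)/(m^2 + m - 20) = (m^3 + 7*m^2 - m - 7)/(m^2 + m - 20)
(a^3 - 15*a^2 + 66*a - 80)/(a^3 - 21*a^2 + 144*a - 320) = (a - 2)/(a - 8)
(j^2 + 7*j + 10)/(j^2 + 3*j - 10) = (j + 2)/(j - 2)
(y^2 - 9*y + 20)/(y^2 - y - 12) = (y - 5)/(y + 3)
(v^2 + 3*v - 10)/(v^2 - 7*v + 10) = (v + 5)/(v - 5)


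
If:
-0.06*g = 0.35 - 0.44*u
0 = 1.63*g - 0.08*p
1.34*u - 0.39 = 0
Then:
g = -3.70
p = -75.37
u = 0.29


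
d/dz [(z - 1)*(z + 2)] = 2*z + 1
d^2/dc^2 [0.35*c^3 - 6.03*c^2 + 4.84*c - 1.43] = 2.1*c - 12.06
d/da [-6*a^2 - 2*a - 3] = -12*a - 2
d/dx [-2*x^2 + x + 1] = 1 - 4*x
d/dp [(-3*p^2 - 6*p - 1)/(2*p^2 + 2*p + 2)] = (3*p^2 - 4*p - 5)/(2*(p^4 + 2*p^3 + 3*p^2 + 2*p + 1))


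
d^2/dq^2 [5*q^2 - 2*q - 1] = 10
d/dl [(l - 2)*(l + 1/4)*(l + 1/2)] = 3*l^2 - 5*l/2 - 11/8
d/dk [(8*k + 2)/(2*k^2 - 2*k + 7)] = 4*(-4*k^2 - 2*k + 15)/(4*k^4 - 8*k^3 + 32*k^2 - 28*k + 49)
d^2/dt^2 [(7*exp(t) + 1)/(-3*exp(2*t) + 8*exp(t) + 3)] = (-63*exp(4*t) - 204*exp(3*t) - 306*exp(2*t) + 68*exp(t) - 39)*exp(t)/(27*exp(6*t) - 216*exp(5*t) + 495*exp(4*t) - 80*exp(3*t) - 495*exp(2*t) - 216*exp(t) - 27)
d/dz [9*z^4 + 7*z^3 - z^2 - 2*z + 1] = 36*z^3 + 21*z^2 - 2*z - 2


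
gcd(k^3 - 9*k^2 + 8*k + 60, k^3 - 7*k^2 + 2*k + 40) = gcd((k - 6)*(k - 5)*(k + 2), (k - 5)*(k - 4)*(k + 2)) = k^2 - 3*k - 10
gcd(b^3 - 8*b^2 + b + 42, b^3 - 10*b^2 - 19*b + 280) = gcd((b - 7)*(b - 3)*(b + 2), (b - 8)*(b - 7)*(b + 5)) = b - 7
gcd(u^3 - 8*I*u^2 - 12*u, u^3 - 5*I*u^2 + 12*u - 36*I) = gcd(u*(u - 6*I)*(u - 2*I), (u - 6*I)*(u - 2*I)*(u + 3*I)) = u^2 - 8*I*u - 12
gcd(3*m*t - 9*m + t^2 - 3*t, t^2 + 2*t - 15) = t - 3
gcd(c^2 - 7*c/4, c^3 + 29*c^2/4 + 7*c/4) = c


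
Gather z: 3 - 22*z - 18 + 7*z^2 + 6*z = 7*z^2 - 16*z - 15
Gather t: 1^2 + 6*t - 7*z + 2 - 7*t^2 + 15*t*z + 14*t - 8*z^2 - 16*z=-7*t^2 + t*(15*z + 20) - 8*z^2 - 23*z + 3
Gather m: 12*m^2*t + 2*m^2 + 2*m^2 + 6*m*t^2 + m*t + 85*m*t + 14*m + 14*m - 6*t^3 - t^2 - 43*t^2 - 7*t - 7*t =m^2*(12*t + 4) + m*(6*t^2 + 86*t + 28) - 6*t^3 - 44*t^2 - 14*t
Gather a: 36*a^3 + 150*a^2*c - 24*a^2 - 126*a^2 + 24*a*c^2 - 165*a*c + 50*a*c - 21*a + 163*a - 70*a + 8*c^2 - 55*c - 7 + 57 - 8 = 36*a^3 + a^2*(150*c - 150) + a*(24*c^2 - 115*c + 72) + 8*c^2 - 55*c + 42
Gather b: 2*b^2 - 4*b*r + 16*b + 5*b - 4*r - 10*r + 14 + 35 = 2*b^2 + b*(21 - 4*r) - 14*r + 49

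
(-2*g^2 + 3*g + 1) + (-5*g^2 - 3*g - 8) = -7*g^2 - 7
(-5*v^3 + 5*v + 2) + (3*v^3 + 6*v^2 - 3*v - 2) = -2*v^3 + 6*v^2 + 2*v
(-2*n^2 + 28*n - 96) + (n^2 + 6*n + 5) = -n^2 + 34*n - 91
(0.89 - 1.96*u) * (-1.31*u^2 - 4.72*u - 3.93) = 2.5676*u^3 + 8.0853*u^2 + 3.502*u - 3.4977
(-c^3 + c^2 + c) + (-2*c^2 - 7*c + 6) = -c^3 - c^2 - 6*c + 6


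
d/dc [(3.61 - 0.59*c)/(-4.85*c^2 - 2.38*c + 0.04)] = (-2.8615*c^2 + 35.017*c + 8.5682)/(23.5225*c^4 + 23.086*c^3 + 5.2764*c^2 - 0.1904*c + 0.0016)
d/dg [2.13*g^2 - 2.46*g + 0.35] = 4.26*g - 2.46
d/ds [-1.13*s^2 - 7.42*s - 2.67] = -2.26*s - 7.42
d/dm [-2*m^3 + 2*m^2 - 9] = 2*m*(2 - 3*m)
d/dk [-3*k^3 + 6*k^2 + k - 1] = -9*k^2 + 12*k + 1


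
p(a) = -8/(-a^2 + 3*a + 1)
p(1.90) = -2.59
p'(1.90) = -0.67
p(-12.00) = 0.04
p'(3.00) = -24.00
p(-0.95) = 2.91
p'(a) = -8*(2*a - 3)/(-a^2 + 3*a + 1)^2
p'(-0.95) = 5.17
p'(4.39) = -1.78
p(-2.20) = 0.77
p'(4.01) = -4.32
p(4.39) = 1.57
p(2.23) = -2.94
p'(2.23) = -1.58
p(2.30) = -3.07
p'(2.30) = -1.88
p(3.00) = -8.00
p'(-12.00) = 0.01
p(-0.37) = 32.40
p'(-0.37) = 490.82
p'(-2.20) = 0.54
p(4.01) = 2.62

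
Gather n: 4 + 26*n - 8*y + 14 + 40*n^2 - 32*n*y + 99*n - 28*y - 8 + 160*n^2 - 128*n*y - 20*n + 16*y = 200*n^2 + n*(105 - 160*y) - 20*y + 10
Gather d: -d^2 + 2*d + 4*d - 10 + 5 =-d^2 + 6*d - 5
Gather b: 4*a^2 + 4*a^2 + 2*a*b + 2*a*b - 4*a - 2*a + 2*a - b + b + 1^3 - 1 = 8*a^2 + 4*a*b - 4*a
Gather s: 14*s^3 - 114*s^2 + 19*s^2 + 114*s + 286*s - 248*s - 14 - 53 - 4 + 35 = 14*s^3 - 95*s^2 + 152*s - 36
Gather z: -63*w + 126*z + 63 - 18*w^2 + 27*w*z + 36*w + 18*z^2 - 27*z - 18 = -18*w^2 - 27*w + 18*z^2 + z*(27*w + 99) + 45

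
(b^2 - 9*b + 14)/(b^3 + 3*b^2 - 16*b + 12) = (b - 7)/(b^2 + 5*b - 6)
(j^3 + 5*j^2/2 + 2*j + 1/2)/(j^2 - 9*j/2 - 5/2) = (j^2 + 2*j + 1)/(j - 5)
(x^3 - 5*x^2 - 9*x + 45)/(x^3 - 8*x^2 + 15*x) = (x + 3)/x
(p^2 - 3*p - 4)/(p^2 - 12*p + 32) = (p + 1)/(p - 8)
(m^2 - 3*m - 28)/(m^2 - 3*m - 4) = (-m^2 + 3*m + 28)/(-m^2 + 3*m + 4)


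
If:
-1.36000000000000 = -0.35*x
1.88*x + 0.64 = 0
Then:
No Solution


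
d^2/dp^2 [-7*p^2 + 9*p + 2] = -14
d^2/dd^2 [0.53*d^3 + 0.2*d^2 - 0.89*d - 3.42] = 3.18*d + 0.4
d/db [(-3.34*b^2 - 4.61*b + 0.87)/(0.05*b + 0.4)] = (-0.167*b^2 - 2.672*b - 1.8875)/(0.0025*b^2 + 0.04*b + 0.16)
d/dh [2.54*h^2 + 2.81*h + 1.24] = 5.08*h + 2.81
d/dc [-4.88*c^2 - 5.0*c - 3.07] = -9.76*c - 5.0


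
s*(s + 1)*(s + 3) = s^3 + 4*s^2 + 3*s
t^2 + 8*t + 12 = (t + 2)*(t + 6)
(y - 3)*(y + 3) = y^2 - 9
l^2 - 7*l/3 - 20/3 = (l - 4)*(l + 5/3)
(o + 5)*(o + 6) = o^2 + 11*o + 30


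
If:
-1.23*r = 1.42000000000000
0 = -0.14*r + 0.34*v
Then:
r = -1.15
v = -0.48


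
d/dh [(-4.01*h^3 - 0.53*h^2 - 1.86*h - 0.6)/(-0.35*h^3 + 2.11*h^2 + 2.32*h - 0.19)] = (8.88178419700125e-16*h^5 - 8.6466*h^4 - 19.9084*h^3 + 4.3507*h^2 + 2.7334*h + 1.7454)/(0.1225*h^6 - 1.477*h^5 + 2.8281*h^4 + 9.9234*h^3 + 4.5806*h^2 - 0.8816*h + 0.0361)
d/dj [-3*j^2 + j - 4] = 1 - 6*j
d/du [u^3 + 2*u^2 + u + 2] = 3*u^2 + 4*u + 1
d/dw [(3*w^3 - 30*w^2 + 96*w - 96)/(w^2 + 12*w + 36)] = 3*(w^3 + 18*w^2 - 152*w + 256)/(w^3 + 18*w^2 + 108*w + 216)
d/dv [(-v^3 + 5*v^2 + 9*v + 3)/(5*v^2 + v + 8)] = (-5*v^4 - 2*v^3 - 64*v^2 + 50*v + 69)/(25*v^4 + 10*v^3 + 81*v^2 + 16*v + 64)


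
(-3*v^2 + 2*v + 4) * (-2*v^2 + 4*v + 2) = 6*v^4 - 16*v^3 - 6*v^2 + 20*v + 8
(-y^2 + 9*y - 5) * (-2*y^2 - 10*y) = 2*y^4 - 8*y^3 - 80*y^2 + 50*y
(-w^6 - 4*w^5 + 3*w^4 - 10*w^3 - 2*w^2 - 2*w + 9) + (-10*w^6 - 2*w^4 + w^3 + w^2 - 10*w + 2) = -11*w^6 - 4*w^5 + w^4 - 9*w^3 - w^2 - 12*w + 11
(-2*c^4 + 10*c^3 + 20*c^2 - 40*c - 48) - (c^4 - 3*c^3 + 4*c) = -3*c^4 + 13*c^3 + 20*c^2 - 44*c - 48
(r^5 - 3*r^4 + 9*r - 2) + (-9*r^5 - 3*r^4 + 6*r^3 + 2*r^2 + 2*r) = -8*r^5 - 6*r^4 + 6*r^3 + 2*r^2 + 11*r - 2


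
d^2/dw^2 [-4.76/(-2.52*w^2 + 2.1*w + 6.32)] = (60.455808*w^2 - 50.37984*w - 4.76*(5.04*w - 2.1)*(10.08*w - 4.2) - 151.619328)/(-2.52*w^2 + 2.1*w + 6.32)^3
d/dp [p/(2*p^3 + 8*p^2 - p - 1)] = (2*p^3 + 8*p^2 - p*(6*p^2 + 16*p - 1) - p - 1)/(2*p^3 + 8*p^2 - p - 1)^2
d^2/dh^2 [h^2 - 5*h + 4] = 2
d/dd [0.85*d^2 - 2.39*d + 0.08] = 1.7*d - 2.39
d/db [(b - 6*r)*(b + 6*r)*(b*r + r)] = r*(3*b^2 + 2*b - 36*r^2)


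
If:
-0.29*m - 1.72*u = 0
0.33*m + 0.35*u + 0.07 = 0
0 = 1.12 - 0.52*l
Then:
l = 2.15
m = -0.26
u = 0.04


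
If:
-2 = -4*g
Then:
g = 1/2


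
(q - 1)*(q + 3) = q^2 + 2*q - 3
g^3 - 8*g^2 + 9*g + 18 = (g - 6)*(g - 3)*(g + 1)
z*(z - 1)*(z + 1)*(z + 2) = z^4 + 2*z^3 - z^2 - 2*z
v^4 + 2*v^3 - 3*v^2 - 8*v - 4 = (v - 2)*(v + 1)^2*(v + 2)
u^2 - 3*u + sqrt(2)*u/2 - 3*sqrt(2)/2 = (u - 3)*(u + sqrt(2)/2)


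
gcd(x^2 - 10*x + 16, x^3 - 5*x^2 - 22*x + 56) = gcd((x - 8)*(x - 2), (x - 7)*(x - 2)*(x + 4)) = x - 2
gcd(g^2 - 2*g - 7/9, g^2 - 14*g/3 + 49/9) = g - 7/3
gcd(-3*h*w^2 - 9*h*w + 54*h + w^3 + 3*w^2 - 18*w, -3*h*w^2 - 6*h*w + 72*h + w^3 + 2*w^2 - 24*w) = -3*h*w - 18*h + w^2 + 6*w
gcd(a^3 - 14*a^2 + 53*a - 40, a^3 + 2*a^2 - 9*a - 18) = 1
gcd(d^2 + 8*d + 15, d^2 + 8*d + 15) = d^2 + 8*d + 15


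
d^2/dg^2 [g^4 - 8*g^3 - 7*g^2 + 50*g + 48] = 12*g^2 - 48*g - 14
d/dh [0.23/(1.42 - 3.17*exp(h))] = 0.7291*exp(h)/(3.17*exp(h) - 1.42)^2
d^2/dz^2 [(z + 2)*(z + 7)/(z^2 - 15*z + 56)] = 12*(4*z^3 - 21*z^2 - 357*z + 2177)/(z^6 - 45*z^5 + 843*z^4 - 8415*z^3 + 47208*z^2 - 141120*z + 175616)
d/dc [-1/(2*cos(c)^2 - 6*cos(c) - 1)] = 2*(3 - 2*cos(c))*sin(c)/(6*cos(c) - cos(2*c))^2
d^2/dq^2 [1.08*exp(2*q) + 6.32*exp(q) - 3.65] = (4.32*exp(q) + 6.32)*exp(q)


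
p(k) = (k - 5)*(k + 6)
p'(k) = 2*k + 1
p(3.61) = -13.36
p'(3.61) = 8.22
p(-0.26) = -30.19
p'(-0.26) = 0.48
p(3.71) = -12.53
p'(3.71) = 8.42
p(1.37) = -26.75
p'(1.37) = 3.74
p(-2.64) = -25.67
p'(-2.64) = -4.28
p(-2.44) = -26.49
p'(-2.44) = -3.88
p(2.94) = -18.42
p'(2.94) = 6.88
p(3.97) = -10.27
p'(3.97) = 8.94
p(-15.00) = 180.00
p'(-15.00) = -29.00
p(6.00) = 12.00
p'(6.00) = 13.00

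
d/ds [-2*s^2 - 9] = -4*s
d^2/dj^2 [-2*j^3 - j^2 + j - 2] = -12*j - 2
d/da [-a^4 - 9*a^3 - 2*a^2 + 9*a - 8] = -4*a^3 - 27*a^2 - 4*a + 9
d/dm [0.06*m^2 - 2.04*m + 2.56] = 0.12*m - 2.04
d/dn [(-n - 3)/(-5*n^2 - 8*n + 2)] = (5*n^2 + 8*n - 2*(n + 3)*(5*n + 4) - 2)/(5*n^2 + 8*n - 2)^2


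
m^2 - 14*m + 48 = (m - 8)*(m - 6)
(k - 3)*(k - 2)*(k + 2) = k^3 - 3*k^2 - 4*k + 12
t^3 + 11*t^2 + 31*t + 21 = (t + 1)*(t + 3)*(t + 7)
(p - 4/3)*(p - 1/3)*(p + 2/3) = p^3 - p^2 - 2*p/3 + 8/27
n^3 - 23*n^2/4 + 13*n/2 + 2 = (n - 4)*(n - 2)*(n + 1/4)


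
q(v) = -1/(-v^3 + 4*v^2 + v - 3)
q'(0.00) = 0.11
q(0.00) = 0.33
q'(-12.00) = 0.00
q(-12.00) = 0.00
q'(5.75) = -0.02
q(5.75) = 0.02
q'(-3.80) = -0.01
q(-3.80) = -0.01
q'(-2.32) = -0.04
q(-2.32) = -0.03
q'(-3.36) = -0.01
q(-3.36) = -0.01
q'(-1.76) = -0.13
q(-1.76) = -0.08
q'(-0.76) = -6.67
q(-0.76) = 0.99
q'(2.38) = 0.04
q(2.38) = -0.12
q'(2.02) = 0.10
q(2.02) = -0.14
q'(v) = -(3*v^2 - 8*v - 1)/(-v^3 + 4*v^2 + v - 3)^2 = (-3*v^2 + 8*v + 1)/(v^3 - 4*v^2 - v + 3)^2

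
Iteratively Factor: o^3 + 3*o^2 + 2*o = (o)*(o^2 + 3*o + 2) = o*(o + 1)*(o + 2)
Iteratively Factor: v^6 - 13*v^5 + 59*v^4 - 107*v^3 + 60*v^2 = (v)*(v^5 - 13*v^4 + 59*v^3 - 107*v^2 + 60*v) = v*(v - 1)*(v^4 - 12*v^3 + 47*v^2 - 60*v) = v*(v - 4)*(v - 1)*(v^3 - 8*v^2 + 15*v) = v^2*(v - 4)*(v - 1)*(v^2 - 8*v + 15) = v^2*(v - 5)*(v - 4)*(v - 1)*(v - 3)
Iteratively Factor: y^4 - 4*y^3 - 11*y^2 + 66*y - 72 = (y - 3)*(y^3 - y^2 - 14*y + 24) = (y - 3)*(y + 4)*(y^2 - 5*y + 6) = (y - 3)^2*(y + 4)*(y - 2)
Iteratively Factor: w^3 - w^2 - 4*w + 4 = (w - 2)*(w^2 + w - 2) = (w - 2)*(w - 1)*(w + 2)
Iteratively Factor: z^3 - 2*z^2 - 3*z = (z - 3)*(z^2 + z) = (z - 3)*(z + 1)*(z)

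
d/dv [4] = 0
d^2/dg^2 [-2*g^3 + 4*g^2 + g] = 8 - 12*g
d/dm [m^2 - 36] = 2*m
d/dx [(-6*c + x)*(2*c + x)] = -4*c + 2*x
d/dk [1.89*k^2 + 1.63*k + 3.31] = 3.78*k + 1.63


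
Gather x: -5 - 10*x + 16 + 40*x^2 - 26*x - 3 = 40*x^2 - 36*x + 8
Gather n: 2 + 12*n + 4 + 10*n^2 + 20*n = 10*n^2 + 32*n + 6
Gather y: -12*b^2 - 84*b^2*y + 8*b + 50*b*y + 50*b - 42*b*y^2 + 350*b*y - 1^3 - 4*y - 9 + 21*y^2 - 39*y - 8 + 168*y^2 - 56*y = -12*b^2 + 58*b + y^2*(189 - 42*b) + y*(-84*b^2 + 400*b - 99) - 18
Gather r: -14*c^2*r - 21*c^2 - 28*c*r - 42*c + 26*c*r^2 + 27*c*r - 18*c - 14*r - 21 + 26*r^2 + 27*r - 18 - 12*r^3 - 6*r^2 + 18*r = -21*c^2 - 60*c - 12*r^3 + r^2*(26*c + 20) + r*(-14*c^2 - c + 31) - 39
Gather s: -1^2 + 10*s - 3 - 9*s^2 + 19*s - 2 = -9*s^2 + 29*s - 6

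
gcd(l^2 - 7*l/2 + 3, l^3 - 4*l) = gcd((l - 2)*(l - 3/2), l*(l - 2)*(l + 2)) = l - 2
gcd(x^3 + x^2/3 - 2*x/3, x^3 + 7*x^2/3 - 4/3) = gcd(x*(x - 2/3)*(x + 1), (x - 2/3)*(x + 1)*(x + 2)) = x^2 + x/3 - 2/3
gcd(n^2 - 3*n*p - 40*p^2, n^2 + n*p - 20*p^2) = n + 5*p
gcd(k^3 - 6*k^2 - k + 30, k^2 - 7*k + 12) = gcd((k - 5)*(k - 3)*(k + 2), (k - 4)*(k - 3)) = k - 3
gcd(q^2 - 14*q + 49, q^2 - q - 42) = q - 7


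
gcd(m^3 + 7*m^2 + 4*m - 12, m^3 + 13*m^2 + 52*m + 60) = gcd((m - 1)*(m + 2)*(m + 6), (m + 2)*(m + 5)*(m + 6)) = m^2 + 8*m + 12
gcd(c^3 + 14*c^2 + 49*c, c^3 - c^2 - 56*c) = c^2 + 7*c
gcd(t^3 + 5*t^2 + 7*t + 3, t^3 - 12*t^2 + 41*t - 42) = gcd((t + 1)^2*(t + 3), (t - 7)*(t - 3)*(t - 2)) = 1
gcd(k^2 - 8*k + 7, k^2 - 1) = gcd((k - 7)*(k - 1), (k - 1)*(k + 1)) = k - 1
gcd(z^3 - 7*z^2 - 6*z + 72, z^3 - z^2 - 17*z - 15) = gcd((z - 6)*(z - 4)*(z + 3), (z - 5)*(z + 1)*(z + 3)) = z + 3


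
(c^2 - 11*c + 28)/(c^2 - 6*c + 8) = (c - 7)/(c - 2)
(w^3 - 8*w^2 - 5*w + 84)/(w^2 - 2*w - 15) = (w^2 - 11*w + 28)/(w - 5)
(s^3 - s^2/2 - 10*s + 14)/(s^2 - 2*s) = s + 3/2 - 7/s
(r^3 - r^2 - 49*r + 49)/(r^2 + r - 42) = (r^2 - 8*r + 7)/(r - 6)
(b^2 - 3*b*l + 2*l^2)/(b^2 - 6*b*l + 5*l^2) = (b - 2*l)/(b - 5*l)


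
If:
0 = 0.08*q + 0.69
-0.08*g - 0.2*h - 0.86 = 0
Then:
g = -2.5*h - 10.75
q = -8.62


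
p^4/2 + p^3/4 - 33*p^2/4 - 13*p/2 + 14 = (p/2 + 1)*(p - 4)*(p - 1)*(p + 7/2)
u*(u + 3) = u^2 + 3*u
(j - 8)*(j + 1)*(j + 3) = j^3 - 4*j^2 - 29*j - 24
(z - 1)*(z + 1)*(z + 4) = z^3 + 4*z^2 - z - 4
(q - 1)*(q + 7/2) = q^2 + 5*q/2 - 7/2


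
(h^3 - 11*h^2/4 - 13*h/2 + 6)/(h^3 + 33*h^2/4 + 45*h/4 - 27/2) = (h^2 - 2*h - 8)/(h^2 + 9*h + 18)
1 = 1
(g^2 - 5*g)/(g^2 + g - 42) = g*(g - 5)/(g^2 + g - 42)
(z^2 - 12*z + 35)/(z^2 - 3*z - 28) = (z - 5)/(z + 4)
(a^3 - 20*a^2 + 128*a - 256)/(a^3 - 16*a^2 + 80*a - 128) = (a - 8)/(a - 4)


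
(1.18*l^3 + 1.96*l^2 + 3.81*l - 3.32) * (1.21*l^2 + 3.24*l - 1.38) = 1.4278*l^5 + 6.1948*l^4 + 9.3321*l^3 + 5.6224*l^2 - 16.0146*l + 4.5816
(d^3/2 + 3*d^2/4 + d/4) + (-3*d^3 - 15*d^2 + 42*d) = -5*d^3/2 - 57*d^2/4 + 169*d/4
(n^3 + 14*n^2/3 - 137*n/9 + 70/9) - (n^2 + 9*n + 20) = n^3 + 11*n^2/3 - 218*n/9 - 110/9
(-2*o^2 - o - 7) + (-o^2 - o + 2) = -3*o^2 - 2*o - 5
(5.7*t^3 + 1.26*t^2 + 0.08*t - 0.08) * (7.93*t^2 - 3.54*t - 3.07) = 45.201*t^5 - 10.1862*t^4 - 21.325*t^3 - 4.7858*t^2 + 0.0376*t + 0.2456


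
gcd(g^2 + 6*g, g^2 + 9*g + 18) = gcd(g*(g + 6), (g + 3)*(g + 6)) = g + 6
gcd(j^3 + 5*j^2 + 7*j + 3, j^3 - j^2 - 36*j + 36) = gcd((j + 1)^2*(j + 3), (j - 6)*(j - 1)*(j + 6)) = 1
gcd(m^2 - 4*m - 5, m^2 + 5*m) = 1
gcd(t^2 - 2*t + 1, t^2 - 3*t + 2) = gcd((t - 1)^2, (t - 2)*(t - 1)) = t - 1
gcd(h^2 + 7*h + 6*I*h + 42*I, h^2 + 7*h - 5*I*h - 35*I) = h + 7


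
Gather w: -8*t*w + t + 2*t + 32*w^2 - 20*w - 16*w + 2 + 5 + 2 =3*t + 32*w^2 + w*(-8*t - 36) + 9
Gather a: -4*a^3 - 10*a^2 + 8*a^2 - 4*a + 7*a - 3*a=-4*a^3 - 2*a^2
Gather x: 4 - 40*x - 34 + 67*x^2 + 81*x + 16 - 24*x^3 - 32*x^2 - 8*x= -24*x^3 + 35*x^2 + 33*x - 14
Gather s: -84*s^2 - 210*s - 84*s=-84*s^2 - 294*s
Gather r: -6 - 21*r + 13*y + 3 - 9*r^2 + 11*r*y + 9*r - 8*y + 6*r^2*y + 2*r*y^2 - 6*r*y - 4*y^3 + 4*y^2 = r^2*(6*y - 9) + r*(2*y^2 + 5*y - 12) - 4*y^3 + 4*y^2 + 5*y - 3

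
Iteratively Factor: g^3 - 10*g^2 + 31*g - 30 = (g - 5)*(g^2 - 5*g + 6) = (g - 5)*(g - 3)*(g - 2)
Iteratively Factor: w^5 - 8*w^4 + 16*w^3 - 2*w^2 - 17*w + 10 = (w - 2)*(w^4 - 6*w^3 + 4*w^2 + 6*w - 5) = (w - 2)*(w - 1)*(w^3 - 5*w^2 - w + 5) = (w - 2)*(w - 1)*(w + 1)*(w^2 - 6*w + 5) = (w - 2)*(w - 1)^2*(w + 1)*(w - 5)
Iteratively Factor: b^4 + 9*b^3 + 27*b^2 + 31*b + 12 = (b + 4)*(b^3 + 5*b^2 + 7*b + 3) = (b + 3)*(b + 4)*(b^2 + 2*b + 1) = (b + 1)*(b + 3)*(b + 4)*(b + 1)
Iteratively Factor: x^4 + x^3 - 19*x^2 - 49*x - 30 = (x + 1)*(x^3 - 19*x - 30) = (x - 5)*(x + 1)*(x^2 + 5*x + 6) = (x - 5)*(x + 1)*(x + 3)*(x + 2)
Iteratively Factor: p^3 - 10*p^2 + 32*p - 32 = (p - 4)*(p^2 - 6*p + 8) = (p - 4)^2*(p - 2)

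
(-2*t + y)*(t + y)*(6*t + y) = -12*t^3 - 8*t^2*y + 5*t*y^2 + y^3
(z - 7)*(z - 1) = z^2 - 8*z + 7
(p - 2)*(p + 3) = p^2 + p - 6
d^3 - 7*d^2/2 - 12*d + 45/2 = (d - 5)*(d - 3/2)*(d + 3)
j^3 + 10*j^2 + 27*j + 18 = (j + 1)*(j + 3)*(j + 6)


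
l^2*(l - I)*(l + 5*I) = l^4 + 4*I*l^3 + 5*l^2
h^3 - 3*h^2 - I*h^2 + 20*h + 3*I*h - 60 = (h - 3)*(h - 5*I)*(h + 4*I)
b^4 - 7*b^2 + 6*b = b*(b - 2)*(b - 1)*(b + 3)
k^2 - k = k*(k - 1)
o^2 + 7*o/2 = o*(o + 7/2)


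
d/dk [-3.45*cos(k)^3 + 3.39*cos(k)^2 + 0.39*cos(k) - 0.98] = (10.35*cos(k)^2 - 6.78*cos(k) - 0.39)*sin(k)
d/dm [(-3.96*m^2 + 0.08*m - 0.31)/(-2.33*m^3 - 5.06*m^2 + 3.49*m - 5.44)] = (-9.2268*m^4 + 0.372799999999998*m^3 - 15.5825*m^2 + 39.9476*m + 0.6467)/(5.4289*m^6 + 23.5796*m^5 + 9.3402*m^4 - 9.96839999999999*m^3 + 67.2329*m^2 - 37.9712*m + 29.5936)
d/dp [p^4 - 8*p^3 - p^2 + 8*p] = 4*p^3 - 24*p^2 - 2*p + 8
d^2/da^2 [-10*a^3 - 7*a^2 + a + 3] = -60*a - 14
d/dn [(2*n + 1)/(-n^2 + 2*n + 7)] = 2*(n^2 + n + 6)/(n^4 - 4*n^3 - 10*n^2 + 28*n + 49)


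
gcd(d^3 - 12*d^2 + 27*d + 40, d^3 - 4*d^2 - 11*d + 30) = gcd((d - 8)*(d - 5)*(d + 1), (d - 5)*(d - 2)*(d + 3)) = d - 5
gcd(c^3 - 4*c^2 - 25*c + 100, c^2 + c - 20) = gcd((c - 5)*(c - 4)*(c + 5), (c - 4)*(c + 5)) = c^2 + c - 20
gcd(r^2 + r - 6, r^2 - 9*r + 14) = r - 2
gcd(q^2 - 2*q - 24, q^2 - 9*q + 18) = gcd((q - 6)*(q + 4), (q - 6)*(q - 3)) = q - 6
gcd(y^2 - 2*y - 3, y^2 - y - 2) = y + 1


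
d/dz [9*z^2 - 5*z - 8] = 18*z - 5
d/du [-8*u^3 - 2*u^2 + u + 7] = -24*u^2 - 4*u + 1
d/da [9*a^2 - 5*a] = 18*a - 5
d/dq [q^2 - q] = 2*q - 1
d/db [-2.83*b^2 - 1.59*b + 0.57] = -5.66*b - 1.59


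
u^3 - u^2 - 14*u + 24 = (u - 3)*(u - 2)*(u + 4)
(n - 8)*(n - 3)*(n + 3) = n^3 - 8*n^2 - 9*n + 72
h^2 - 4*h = h*(h - 4)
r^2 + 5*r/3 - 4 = (r - 4/3)*(r + 3)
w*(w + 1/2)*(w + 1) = w^3 + 3*w^2/2 + w/2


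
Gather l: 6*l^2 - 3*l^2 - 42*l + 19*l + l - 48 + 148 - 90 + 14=3*l^2 - 22*l + 24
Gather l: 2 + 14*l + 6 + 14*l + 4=28*l + 12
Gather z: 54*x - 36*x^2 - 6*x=-36*x^2 + 48*x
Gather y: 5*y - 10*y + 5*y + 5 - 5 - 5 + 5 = 0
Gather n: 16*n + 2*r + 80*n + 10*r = 96*n + 12*r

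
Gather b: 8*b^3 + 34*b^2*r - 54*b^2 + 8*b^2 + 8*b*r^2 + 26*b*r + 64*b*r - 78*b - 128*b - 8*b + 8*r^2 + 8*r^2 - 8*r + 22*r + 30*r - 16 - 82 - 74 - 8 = 8*b^3 + b^2*(34*r - 46) + b*(8*r^2 + 90*r - 214) + 16*r^2 + 44*r - 180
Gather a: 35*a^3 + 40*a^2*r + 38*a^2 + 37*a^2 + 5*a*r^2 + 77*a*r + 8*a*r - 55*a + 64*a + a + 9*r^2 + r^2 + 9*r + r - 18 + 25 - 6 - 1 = 35*a^3 + a^2*(40*r + 75) + a*(5*r^2 + 85*r + 10) + 10*r^2 + 10*r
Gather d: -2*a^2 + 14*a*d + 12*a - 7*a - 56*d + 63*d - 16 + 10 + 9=-2*a^2 + 5*a + d*(14*a + 7) + 3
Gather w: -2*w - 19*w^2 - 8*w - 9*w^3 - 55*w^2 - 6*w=-9*w^3 - 74*w^2 - 16*w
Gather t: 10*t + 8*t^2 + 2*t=8*t^2 + 12*t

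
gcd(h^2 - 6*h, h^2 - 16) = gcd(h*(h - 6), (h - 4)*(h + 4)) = 1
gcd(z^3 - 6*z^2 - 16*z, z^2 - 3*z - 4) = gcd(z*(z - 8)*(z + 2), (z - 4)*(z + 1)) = 1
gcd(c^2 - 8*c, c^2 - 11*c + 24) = c - 8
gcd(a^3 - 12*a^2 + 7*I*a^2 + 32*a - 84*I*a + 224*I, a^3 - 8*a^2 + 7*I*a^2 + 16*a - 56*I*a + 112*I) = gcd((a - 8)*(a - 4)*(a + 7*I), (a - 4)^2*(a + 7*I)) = a^2 + a*(-4 + 7*I) - 28*I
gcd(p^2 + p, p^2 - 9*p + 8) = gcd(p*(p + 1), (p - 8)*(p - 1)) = 1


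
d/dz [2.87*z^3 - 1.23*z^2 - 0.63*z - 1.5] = 8.61*z^2 - 2.46*z - 0.63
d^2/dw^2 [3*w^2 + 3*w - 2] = 6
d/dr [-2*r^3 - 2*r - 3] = -6*r^2 - 2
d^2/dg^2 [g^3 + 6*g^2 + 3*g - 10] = 6*g + 12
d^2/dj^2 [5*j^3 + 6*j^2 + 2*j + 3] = 30*j + 12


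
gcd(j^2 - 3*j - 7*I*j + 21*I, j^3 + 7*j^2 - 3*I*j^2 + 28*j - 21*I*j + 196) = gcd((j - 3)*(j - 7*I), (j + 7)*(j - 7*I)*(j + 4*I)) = j - 7*I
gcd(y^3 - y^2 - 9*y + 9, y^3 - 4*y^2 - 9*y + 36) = y^2 - 9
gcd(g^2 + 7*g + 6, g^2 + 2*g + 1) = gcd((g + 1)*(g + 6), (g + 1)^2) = g + 1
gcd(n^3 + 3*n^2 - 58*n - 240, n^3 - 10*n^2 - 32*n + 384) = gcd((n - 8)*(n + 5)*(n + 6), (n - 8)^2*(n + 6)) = n^2 - 2*n - 48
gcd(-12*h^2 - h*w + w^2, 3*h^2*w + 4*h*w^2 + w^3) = 3*h + w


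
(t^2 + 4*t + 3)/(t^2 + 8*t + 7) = (t + 3)/(t + 7)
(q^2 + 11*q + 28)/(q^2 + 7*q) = (q + 4)/q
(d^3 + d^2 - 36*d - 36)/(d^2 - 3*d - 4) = (d^2 - 36)/(d - 4)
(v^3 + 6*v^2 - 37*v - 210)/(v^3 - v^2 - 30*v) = (v + 7)/v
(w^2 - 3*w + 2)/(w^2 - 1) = (w - 2)/(w + 1)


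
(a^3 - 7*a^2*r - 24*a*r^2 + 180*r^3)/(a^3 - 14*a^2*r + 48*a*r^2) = (-a^2 + a*r + 30*r^2)/(a*(-a + 8*r))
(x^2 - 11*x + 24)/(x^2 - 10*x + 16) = (x - 3)/(x - 2)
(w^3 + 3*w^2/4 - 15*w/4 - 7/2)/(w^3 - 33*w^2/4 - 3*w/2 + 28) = (w + 1)/(w - 8)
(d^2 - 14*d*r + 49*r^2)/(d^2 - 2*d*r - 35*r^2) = (d - 7*r)/(d + 5*r)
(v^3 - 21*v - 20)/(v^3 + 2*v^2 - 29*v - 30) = (v + 4)/(v + 6)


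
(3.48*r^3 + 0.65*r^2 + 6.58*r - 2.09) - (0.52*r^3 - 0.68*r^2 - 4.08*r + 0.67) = 2.96*r^3 + 1.33*r^2 + 10.66*r - 2.76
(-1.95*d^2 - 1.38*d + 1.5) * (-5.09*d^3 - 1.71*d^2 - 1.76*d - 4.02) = 9.9255*d^5 + 10.3587*d^4 - 1.8432*d^3 + 7.7028*d^2 + 2.9076*d - 6.03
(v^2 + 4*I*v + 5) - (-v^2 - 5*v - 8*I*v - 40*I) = 2*v^2 + 5*v + 12*I*v + 5 + 40*I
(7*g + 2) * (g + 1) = 7*g^2 + 9*g + 2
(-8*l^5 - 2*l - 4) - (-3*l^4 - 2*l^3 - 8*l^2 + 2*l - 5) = -8*l^5 + 3*l^4 + 2*l^3 + 8*l^2 - 4*l + 1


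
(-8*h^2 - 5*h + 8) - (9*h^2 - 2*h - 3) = -17*h^2 - 3*h + 11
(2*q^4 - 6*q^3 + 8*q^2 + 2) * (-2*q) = -4*q^5 + 12*q^4 - 16*q^3 - 4*q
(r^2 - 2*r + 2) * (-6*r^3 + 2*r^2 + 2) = -6*r^5 + 14*r^4 - 16*r^3 + 6*r^2 - 4*r + 4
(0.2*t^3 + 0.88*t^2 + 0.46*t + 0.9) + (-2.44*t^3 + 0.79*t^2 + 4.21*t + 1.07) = -2.24*t^3 + 1.67*t^2 + 4.67*t + 1.97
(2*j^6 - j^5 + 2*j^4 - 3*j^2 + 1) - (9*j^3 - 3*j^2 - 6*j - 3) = 2*j^6 - j^5 + 2*j^4 - 9*j^3 + 6*j + 4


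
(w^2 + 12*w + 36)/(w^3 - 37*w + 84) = (w^2 + 12*w + 36)/(w^3 - 37*w + 84)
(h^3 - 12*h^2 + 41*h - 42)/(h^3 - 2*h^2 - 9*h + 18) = (h - 7)/(h + 3)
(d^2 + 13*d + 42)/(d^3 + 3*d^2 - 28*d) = (d + 6)/(d*(d - 4))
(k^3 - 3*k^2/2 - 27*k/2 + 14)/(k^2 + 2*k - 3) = (k^2 - k/2 - 14)/(k + 3)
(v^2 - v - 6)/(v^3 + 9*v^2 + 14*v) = (v - 3)/(v*(v + 7))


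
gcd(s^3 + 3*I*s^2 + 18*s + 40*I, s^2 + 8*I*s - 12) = s + 2*I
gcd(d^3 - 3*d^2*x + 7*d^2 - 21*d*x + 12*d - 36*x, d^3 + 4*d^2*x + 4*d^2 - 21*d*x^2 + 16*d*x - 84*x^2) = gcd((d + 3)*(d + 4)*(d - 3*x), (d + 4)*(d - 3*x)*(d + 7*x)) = -d^2 + 3*d*x - 4*d + 12*x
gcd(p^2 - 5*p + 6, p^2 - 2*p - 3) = p - 3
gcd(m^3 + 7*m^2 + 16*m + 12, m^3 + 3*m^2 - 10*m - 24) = m + 2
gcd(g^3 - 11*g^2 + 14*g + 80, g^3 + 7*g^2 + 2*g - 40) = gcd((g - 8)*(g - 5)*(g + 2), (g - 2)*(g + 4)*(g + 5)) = 1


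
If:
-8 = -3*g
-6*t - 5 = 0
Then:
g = 8/3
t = -5/6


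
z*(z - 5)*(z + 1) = z^3 - 4*z^2 - 5*z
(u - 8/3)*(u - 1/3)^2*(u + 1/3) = u^4 - 3*u^3 + 7*u^2/9 + u/3 - 8/81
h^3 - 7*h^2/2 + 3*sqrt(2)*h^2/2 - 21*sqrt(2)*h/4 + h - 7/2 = (h - 7/2)*(h + sqrt(2)/2)*(h + sqrt(2))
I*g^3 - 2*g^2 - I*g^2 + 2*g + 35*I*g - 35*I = (g - 5*I)*(g + 7*I)*(I*g - I)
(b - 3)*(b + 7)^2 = b^3 + 11*b^2 + 7*b - 147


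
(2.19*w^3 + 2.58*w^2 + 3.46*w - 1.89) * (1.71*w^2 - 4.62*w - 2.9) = 3.7449*w^5 - 5.706*w^4 - 12.354*w^3 - 26.6991*w^2 - 1.3022*w + 5.481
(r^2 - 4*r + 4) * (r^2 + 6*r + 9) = r^4 + 2*r^3 - 11*r^2 - 12*r + 36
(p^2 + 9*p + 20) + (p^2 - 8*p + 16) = 2*p^2 + p + 36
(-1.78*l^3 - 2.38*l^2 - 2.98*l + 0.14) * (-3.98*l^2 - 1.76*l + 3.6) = 7.0844*l^5 + 12.6052*l^4 + 9.6412*l^3 - 3.8804*l^2 - 10.9744*l + 0.504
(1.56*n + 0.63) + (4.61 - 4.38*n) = 5.24 - 2.82*n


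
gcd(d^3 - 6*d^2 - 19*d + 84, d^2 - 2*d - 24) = d + 4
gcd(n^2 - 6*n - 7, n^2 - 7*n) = n - 7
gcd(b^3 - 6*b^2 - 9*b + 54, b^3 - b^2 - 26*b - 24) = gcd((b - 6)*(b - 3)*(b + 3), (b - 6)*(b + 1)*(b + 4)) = b - 6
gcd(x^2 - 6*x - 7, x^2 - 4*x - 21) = x - 7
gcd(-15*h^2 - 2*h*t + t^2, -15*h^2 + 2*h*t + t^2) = 1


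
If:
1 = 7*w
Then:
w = 1/7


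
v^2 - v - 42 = (v - 7)*(v + 6)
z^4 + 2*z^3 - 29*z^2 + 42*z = z*(z - 3)*(z - 2)*(z + 7)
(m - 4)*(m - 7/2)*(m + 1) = m^3 - 13*m^2/2 + 13*m/2 + 14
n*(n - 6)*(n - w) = n^3 - n^2*w - 6*n^2 + 6*n*w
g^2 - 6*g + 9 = (g - 3)^2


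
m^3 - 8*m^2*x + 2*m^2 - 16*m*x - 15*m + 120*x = (m - 3)*(m + 5)*(m - 8*x)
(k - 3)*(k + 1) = k^2 - 2*k - 3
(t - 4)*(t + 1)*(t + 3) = t^3 - 13*t - 12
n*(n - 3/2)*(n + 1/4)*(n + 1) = n^4 - n^3/4 - 13*n^2/8 - 3*n/8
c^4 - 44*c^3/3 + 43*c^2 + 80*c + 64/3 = (c - 8)^2*(c + 1/3)*(c + 1)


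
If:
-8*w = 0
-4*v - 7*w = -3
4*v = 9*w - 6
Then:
No Solution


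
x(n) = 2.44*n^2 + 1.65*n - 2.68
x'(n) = 4.88*n + 1.65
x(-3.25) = 17.73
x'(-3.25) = -14.21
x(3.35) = 30.23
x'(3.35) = 18.00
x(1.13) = 2.30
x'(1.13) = 7.16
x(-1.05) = -1.72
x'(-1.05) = -3.47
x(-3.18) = 16.75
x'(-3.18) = -13.87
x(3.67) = 36.24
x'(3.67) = 19.56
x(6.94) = 126.29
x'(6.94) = 35.52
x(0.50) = -1.24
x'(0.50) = 4.09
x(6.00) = 95.06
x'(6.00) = 30.93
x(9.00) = 209.81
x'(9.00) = 45.57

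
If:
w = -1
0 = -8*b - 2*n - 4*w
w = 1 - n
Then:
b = 0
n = 2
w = -1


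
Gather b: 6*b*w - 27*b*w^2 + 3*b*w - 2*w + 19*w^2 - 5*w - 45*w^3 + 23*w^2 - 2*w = b*(-27*w^2 + 9*w) - 45*w^3 + 42*w^2 - 9*w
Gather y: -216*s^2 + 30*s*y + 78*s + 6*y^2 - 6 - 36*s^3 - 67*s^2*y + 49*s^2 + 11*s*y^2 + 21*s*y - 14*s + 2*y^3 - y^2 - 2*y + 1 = -36*s^3 - 167*s^2 + 64*s + 2*y^3 + y^2*(11*s + 5) + y*(-67*s^2 + 51*s - 2) - 5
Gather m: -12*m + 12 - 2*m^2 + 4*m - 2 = -2*m^2 - 8*m + 10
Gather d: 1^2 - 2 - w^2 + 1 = -w^2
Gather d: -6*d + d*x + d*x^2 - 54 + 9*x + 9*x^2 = d*(x^2 + x - 6) + 9*x^2 + 9*x - 54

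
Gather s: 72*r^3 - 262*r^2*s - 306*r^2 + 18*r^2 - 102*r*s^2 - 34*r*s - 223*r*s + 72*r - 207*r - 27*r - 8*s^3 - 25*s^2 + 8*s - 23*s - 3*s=72*r^3 - 288*r^2 - 162*r - 8*s^3 + s^2*(-102*r - 25) + s*(-262*r^2 - 257*r - 18)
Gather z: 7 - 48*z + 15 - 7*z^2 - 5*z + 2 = -7*z^2 - 53*z + 24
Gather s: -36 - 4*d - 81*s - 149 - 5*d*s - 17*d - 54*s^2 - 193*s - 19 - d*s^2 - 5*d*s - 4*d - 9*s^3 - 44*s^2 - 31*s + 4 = -25*d - 9*s^3 + s^2*(-d - 98) + s*(-10*d - 305) - 200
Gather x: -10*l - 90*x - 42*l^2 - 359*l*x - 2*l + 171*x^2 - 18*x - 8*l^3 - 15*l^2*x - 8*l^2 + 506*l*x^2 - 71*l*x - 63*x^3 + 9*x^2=-8*l^3 - 50*l^2 - 12*l - 63*x^3 + x^2*(506*l + 180) + x*(-15*l^2 - 430*l - 108)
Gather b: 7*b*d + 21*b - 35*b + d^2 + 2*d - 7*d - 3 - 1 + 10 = b*(7*d - 14) + d^2 - 5*d + 6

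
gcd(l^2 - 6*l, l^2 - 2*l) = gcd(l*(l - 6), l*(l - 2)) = l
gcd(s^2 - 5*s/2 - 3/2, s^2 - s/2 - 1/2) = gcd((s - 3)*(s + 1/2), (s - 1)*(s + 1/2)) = s + 1/2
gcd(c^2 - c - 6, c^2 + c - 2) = c + 2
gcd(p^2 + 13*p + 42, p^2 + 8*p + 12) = p + 6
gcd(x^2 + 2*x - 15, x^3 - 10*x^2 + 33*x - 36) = x - 3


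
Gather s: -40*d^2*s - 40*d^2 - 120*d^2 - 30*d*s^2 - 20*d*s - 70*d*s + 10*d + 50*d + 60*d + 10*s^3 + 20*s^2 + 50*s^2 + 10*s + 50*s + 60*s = -160*d^2 + 120*d + 10*s^3 + s^2*(70 - 30*d) + s*(-40*d^2 - 90*d + 120)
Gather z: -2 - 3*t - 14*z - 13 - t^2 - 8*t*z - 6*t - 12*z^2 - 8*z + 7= -t^2 - 9*t - 12*z^2 + z*(-8*t - 22) - 8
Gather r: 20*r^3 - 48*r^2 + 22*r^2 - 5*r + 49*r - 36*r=20*r^3 - 26*r^2 + 8*r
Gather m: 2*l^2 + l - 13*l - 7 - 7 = 2*l^2 - 12*l - 14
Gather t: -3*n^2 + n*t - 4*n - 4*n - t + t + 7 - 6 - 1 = -3*n^2 + n*t - 8*n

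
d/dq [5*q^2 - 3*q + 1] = 10*q - 3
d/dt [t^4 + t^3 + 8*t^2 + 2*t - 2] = 4*t^3 + 3*t^2 + 16*t + 2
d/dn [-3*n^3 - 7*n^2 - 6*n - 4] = -9*n^2 - 14*n - 6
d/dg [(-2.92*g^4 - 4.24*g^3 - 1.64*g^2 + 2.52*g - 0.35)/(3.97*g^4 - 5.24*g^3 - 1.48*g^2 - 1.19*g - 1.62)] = (32.1336*g^6 + 21.6648*g^5 - 21.9072*g^4 + 60.9804*g^3 + 20.7856*g^2 + 4.2776*g - 4.4989)/(15.7609*g^8 - 41.6056*g^7 + 15.7064*g^6 + 6.0618*g^5 + 1.7988*g^4 + 20.5*g^3 + 6.2113*g^2 + 3.8556*g + 2.6244)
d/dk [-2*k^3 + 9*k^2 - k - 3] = -6*k^2 + 18*k - 1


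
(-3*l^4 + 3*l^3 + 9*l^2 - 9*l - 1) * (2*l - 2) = -6*l^5 + 12*l^4 + 12*l^3 - 36*l^2 + 16*l + 2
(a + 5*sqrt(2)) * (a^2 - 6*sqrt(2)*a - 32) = a^3 - sqrt(2)*a^2 - 92*a - 160*sqrt(2)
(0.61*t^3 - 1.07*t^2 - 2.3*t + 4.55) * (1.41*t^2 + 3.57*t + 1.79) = 0.8601*t^5 + 0.669*t^4 - 5.971*t^3 - 3.7108*t^2 + 12.1265*t + 8.1445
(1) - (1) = 0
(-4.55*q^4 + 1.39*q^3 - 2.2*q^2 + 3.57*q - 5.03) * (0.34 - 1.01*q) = 4.5955*q^5 - 2.9509*q^4 + 2.6946*q^3 - 4.3537*q^2 + 6.2941*q - 1.7102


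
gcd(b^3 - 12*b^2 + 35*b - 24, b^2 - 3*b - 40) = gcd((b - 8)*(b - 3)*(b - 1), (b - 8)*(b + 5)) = b - 8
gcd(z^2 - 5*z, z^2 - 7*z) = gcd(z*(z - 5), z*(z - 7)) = z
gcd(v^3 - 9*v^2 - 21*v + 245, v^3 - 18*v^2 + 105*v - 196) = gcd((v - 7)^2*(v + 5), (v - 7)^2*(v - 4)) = v^2 - 14*v + 49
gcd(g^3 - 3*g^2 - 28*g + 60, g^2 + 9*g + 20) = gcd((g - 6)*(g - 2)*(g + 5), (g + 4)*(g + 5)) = g + 5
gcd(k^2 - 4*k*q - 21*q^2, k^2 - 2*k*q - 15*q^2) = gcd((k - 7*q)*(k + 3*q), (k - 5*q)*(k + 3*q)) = k + 3*q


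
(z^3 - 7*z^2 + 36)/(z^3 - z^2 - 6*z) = (z - 6)/z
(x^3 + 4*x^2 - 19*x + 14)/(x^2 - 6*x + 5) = (x^2 + 5*x - 14)/(x - 5)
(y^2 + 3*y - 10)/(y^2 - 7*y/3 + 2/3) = 3*(y + 5)/(3*y - 1)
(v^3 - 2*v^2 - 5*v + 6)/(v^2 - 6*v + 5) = (v^2 - v - 6)/(v - 5)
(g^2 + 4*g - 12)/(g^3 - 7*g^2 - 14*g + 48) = (g + 6)/(g^2 - 5*g - 24)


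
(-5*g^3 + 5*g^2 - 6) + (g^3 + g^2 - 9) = -4*g^3 + 6*g^2 - 15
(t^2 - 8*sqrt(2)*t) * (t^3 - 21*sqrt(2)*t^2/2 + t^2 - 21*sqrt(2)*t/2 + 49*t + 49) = t^5 - 37*sqrt(2)*t^4/2 + t^4 - 37*sqrt(2)*t^3/2 + 217*t^3 - 392*sqrt(2)*t^2 + 217*t^2 - 392*sqrt(2)*t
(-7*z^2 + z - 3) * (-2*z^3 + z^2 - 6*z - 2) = 14*z^5 - 9*z^4 + 49*z^3 + 5*z^2 + 16*z + 6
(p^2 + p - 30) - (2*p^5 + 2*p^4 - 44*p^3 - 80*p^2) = -2*p^5 - 2*p^4 + 44*p^3 + 81*p^2 + p - 30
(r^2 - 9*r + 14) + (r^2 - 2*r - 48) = 2*r^2 - 11*r - 34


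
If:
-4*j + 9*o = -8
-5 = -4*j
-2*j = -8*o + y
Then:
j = 5/4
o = -1/3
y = -31/6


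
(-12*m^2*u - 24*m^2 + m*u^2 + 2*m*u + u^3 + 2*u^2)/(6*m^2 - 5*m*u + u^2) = (4*m*u + 8*m + u^2 + 2*u)/(-2*m + u)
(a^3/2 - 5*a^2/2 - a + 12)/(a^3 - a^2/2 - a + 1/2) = (a^3 - 5*a^2 - 2*a + 24)/(2*a^3 - a^2 - 2*a + 1)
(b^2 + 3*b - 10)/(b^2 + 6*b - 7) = (b^2 + 3*b - 10)/(b^2 + 6*b - 7)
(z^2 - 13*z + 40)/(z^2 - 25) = (z - 8)/(z + 5)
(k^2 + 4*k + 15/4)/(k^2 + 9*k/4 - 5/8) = 2*(2*k + 3)/(4*k - 1)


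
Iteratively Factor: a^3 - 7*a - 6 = (a + 2)*(a^2 - 2*a - 3) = (a + 1)*(a + 2)*(a - 3)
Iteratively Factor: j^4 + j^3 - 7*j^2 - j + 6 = (j + 3)*(j^3 - 2*j^2 - j + 2) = (j - 1)*(j + 3)*(j^2 - j - 2) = (j - 1)*(j + 1)*(j + 3)*(j - 2)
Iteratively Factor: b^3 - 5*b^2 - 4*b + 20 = (b - 5)*(b^2 - 4) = (b - 5)*(b - 2)*(b + 2)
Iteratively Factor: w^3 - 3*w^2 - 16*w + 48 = (w - 4)*(w^2 + w - 12) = (w - 4)*(w + 4)*(w - 3)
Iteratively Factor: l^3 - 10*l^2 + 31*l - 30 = (l - 2)*(l^2 - 8*l + 15) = (l - 5)*(l - 2)*(l - 3)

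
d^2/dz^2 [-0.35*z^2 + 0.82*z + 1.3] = -0.700000000000000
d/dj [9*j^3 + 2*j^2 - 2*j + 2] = 27*j^2 + 4*j - 2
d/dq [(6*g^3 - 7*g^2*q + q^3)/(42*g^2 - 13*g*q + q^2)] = ((13*g - 2*q)*(6*g^3 - 7*g^2*q + q^3) + (-7*g^2 + 3*q^2)*(42*g^2 - 13*g*q + q^2))/(42*g^2 - 13*g*q + q^2)^2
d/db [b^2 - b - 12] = 2*b - 1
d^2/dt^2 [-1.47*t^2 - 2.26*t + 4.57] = -2.94000000000000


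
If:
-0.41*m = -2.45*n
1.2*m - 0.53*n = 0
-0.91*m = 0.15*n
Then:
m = 0.00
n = 0.00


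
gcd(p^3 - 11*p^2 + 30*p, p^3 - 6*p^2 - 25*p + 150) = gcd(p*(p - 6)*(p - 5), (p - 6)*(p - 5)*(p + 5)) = p^2 - 11*p + 30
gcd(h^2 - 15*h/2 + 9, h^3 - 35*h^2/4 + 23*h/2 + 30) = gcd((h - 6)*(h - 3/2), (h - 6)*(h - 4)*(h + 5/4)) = h - 6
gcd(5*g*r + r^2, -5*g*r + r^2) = r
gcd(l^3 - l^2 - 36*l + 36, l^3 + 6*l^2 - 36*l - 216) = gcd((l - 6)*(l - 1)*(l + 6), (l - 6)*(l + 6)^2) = l^2 - 36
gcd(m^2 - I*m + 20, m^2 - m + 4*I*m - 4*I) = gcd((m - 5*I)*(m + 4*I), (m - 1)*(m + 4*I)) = m + 4*I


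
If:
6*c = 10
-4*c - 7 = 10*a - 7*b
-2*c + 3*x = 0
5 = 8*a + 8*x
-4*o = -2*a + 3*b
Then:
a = -35/72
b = 317/252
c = 5/3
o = -299/252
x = 10/9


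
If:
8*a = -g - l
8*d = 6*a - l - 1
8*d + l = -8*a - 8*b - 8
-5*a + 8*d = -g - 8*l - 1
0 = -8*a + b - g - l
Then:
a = -1/2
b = 0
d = -41/96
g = 55/12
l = -7/12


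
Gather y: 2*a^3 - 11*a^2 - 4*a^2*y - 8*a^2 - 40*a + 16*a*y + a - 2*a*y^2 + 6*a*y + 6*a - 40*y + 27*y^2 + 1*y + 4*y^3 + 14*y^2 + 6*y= 2*a^3 - 19*a^2 - 33*a + 4*y^3 + y^2*(41 - 2*a) + y*(-4*a^2 + 22*a - 33)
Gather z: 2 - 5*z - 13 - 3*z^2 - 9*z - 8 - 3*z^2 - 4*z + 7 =-6*z^2 - 18*z - 12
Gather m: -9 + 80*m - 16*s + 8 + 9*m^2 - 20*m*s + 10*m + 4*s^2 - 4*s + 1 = 9*m^2 + m*(90 - 20*s) + 4*s^2 - 20*s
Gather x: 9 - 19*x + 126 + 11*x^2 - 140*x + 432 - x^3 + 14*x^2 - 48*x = -x^3 + 25*x^2 - 207*x + 567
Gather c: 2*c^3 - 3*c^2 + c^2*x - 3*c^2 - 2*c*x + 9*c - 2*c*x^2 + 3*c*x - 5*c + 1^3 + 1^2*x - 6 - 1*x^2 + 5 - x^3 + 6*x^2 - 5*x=2*c^3 + c^2*(x - 6) + c*(-2*x^2 + x + 4) - x^3 + 5*x^2 - 4*x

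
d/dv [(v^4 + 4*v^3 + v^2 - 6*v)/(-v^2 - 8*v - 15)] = 2*(-v^3 - 8*v^2 - 5*v + 5)/(v^2 + 10*v + 25)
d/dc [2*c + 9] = 2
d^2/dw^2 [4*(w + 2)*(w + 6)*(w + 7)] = 24*w + 120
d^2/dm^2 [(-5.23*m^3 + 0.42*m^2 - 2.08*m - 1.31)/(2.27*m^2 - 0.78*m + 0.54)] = (-2.8421709430404e-14*m^5 - 13.490756*m^3 - 30.373554*m^2 + 20.064492*m + 0.11034)/(11.697083*m^6 - 12.057786*m^5 + 12.490902*m^4 - 6.211296*m^3 + 2.971404*m^2 - 0.682344*m + 0.157464)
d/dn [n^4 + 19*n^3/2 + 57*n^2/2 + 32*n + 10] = 4*n^3 + 57*n^2/2 + 57*n + 32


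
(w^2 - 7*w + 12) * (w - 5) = w^3 - 12*w^2 + 47*w - 60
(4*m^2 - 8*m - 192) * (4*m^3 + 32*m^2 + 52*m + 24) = 16*m^5 + 96*m^4 - 816*m^3 - 6464*m^2 - 10176*m - 4608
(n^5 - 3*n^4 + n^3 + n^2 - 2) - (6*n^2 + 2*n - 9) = n^5 - 3*n^4 + n^3 - 5*n^2 - 2*n + 7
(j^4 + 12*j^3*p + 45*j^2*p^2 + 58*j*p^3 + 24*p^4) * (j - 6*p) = j^5 + 6*j^4*p - 27*j^3*p^2 - 212*j^2*p^3 - 324*j*p^4 - 144*p^5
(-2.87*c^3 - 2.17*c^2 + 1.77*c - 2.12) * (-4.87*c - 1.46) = 13.9769*c^4 + 14.7581*c^3 - 5.4517*c^2 + 7.7402*c + 3.0952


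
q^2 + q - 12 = (q - 3)*(q + 4)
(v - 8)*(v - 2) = v^2 - 10*v + 16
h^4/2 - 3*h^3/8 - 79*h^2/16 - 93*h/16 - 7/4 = (h/2 + 1/4)*(h - 4)*(h + 1)*(h + 7/4)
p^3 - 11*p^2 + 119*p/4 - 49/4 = (p - 7)*(p - 7/2)*(p - 1/2)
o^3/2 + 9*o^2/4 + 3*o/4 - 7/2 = (o/2 + 1)*(o - 1)*(o + 7/2)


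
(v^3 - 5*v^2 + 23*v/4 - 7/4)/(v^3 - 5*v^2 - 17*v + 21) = (v^2 - 4*v + 7/4)/(v^2 - 4*v - 21)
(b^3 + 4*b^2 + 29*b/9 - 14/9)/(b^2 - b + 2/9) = (3*b^2 + 13*b + 14)/(3*b - 2)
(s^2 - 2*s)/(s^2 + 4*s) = (s - 2)/(s + 4)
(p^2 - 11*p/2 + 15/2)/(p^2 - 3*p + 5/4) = 2*(p - 3)/(2*p - 1)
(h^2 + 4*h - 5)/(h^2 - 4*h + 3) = (h + 5)/(h - 3)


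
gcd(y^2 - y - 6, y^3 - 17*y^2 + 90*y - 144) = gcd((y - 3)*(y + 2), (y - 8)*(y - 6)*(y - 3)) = y - 3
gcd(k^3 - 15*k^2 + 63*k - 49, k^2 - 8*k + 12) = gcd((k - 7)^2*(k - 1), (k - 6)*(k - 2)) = 1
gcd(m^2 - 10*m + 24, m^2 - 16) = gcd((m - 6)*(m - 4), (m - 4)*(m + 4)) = m - 4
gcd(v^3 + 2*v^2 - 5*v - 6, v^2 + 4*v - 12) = v - 2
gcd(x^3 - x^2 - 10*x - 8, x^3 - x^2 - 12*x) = x - 4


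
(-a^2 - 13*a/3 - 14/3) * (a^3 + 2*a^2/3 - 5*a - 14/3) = -a^5 - 5*a^4 - 23*a^3/9 + 209*a^2/9 + 392*a/9 + 196/9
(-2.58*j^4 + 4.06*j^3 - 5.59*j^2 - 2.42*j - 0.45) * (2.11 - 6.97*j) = 17.9826*j^5 - 33.742*j^4 + 47.5289*j^3 + 5.0725*j^2 - 1.9697*j - 0.9495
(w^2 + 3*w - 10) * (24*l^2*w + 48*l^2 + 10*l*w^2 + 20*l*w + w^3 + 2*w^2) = 24*l^2*w^3 + 120*l^2*w^2 - 96*l^2*w - 480*l^2 + 10*l*w^4 + 50*l*w^3 - 40*l*w^2 - 200*l*w + w^5 + 5*w^4 - 4*w^3 - 20*w^2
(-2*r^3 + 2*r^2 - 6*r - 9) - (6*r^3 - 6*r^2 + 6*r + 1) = -8*r^3 + 8*r^2 - 12*r - 10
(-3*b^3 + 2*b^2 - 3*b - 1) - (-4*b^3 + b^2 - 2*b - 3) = b^3 + b^2 - b + 2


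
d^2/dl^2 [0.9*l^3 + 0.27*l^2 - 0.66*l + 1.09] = 5.4*l + 0.54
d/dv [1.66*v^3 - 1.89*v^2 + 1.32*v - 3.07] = 4.98*v^2 - 3.78*v + 1.32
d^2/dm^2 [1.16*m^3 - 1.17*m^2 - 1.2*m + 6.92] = 6.96*m - 2.34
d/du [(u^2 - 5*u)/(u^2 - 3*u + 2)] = 2*(u^2 + 2*u - 5)/(u^4 - 6*u^3 + 13*u^2 - 12*u + 4)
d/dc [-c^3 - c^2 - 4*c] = -3*c^2 - 2*c - 4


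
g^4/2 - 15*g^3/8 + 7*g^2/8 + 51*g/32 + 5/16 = (g/2 + 1/4)*(g - 5/2)*(g - 2)*(g + 1/4)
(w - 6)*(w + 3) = w^2 - 3*w - 18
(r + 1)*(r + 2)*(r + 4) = r^3 + 7*r^2 + 14*r + 8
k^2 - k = k*(k - 1)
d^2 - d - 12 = (d - 4)*(d + 3)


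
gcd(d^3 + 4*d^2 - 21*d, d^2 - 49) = d + 7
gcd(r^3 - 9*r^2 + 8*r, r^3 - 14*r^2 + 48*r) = r^2 - 8*r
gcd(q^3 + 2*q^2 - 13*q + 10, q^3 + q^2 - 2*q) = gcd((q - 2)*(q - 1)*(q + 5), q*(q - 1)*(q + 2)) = q - 1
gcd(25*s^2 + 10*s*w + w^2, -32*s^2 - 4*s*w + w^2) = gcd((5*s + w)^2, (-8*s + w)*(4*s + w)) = 1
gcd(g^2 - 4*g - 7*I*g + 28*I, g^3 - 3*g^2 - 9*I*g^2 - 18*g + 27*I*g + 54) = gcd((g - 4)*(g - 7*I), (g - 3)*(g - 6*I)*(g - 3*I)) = 1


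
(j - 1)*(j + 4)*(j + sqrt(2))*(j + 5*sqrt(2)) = j^4 + 3*j^3 + 6*sqrt(2)*j^3 + 6*j^2 + 18*sqrt(2)*j^2 - 24*sqrt(2)*j + 30*j - 40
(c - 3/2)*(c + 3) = c^2 + 3*c/2 - 9/2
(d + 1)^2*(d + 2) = d^3 + 4*d^2 + 5*d + 2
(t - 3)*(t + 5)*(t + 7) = t^3 + 9*t^2 - t - 105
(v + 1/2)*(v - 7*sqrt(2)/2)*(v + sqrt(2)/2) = v^3 - 3*sqrt(2)*v^2 + v^2/2 - 7*v/2 - 3*sqrt(2)*v/2 - 7/4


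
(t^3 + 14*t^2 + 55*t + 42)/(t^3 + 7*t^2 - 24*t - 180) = (t^2 + 8*t + 7)/(t^2 + t - 30)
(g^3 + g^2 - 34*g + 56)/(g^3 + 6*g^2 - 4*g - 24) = (g^2 + 3*g - 28)/(g^2 + 8*g + 12)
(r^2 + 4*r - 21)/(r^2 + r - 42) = (r - 3)/(r - 6)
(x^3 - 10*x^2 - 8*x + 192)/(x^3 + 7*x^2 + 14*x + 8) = (x^2 - 14*x + 48)/(x^2 + 3*x + 2)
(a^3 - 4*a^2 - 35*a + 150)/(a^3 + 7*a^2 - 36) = (a^2 - 10*a + 25)/(a^2 + a - 6)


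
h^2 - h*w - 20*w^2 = (h - 5*w)*(h + 4*w)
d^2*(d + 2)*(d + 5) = d^4 + 7*d^3 + 10*d^2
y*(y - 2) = y^2 - 2*y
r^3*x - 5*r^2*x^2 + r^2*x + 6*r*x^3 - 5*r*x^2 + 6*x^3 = (r - 3*x)*(r - 2*x)*(r*x + x)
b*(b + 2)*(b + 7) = b^3 + 9*b^2 + 14*b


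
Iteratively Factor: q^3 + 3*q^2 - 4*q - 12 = (q + 3)*(q^2 - 4) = (q + 2)*(q + 3)*(q - 2)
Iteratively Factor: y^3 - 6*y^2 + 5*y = (y - 5)*(y^2 - y) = (y - 5)*(y - 1)*(y)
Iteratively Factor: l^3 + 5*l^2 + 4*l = (l)*(l^2 + 5*l + 4) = l*(l + 1)*(l + 4)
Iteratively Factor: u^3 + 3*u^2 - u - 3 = (u + 1)*(u^2 + 2*u - 3) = (u + 1)*(u + 3)*(u - 1)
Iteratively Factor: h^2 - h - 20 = (h + 4)*(h - 5)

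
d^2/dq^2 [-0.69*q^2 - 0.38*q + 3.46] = -1.38000000000000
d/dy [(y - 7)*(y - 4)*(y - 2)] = 3*y^2 - 26*y + 50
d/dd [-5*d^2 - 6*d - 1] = -10*d - 6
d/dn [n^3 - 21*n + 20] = 3*n^2 - 21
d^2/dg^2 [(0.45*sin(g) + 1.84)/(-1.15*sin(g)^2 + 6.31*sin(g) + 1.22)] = (-0.595125000000001*sin(g)^5 - 12.999025*sin(g)^4 + 37.45803*sin(g)^3 - 65.523114*sin(g)^2 - 62.828752*sin(g) + 144.757908)/(-1.15*sin(g)^2 + 6.31*sin(g) + 1.22)^3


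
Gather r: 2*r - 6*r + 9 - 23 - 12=-4*r - 26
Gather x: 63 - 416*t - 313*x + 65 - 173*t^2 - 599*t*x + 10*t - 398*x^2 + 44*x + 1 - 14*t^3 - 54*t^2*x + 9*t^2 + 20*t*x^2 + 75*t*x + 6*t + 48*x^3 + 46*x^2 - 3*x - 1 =-14*t^3 - 164*t^2 - 400*t + 48*x^3 + x^2*(20*t - 352) + x*(-54*t^2 - 524*t - 272) + 128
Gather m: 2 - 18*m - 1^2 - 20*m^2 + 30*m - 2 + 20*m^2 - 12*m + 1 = 0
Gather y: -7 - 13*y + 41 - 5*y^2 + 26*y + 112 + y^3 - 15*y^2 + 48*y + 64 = y^3 - 20*y^2 + 61*y + 210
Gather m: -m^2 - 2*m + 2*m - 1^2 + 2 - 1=-m^2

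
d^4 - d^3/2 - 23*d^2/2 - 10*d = d*(d - 4)*(d + 1)*(d + 5/2)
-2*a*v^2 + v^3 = v^2*(-2*a + v)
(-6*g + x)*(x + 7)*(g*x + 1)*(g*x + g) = -6*g^3*x^3 - 48*g^3*x^2 - 42*g^3*x + g^2*x^4 + 8*g^2*x^3 + g^2*x^2 - 48*g^2*x - 42*g^2 + g*x^3 + 8*g*x^2 + 7*g*x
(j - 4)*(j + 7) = j^2 + 3*j - 28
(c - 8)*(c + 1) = c^2 - 7*c - 8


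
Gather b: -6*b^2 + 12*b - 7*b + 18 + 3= -6*b^2 + 5*b + 21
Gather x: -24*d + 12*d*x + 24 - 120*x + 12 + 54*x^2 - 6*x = -24*d + 54*x^2 + x*(12*d - 126) + 36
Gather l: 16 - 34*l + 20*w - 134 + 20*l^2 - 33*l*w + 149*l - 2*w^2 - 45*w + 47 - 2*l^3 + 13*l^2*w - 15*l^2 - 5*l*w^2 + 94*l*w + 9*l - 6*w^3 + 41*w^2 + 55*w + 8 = -2*l^3 + l^2*(13*w + 5) + l*(-5*w^2 + 61*w + 124) - 6*w^3 + 39*w^2 + 30*w - 63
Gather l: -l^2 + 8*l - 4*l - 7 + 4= -l^2 + 4*l - 3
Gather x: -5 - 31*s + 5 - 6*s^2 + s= -6*s^2 - 30*s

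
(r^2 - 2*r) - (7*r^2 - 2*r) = -6*r^2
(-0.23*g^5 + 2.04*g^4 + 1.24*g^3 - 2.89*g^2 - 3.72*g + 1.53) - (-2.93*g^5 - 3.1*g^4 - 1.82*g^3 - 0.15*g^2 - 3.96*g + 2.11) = 2.7*g^5 + 5.14*g^4 + 3.06*g^3 - 2.74*g^2 + 0.24*g - 0.58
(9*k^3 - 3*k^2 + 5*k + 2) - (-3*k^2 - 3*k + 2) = 9*k^3 + 8*k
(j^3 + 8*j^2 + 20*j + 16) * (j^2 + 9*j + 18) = j^5 + 17*j^4 + 110*j^3 + 340*j^2 + 504*j + 288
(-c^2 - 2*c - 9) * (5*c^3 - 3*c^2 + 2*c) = -5*c^5 - 7*c^4 - 41*c^3 + 23*c^2 - 18*c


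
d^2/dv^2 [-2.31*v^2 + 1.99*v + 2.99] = -4.62000000000000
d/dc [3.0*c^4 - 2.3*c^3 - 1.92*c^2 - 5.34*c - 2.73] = 12.0*c^3 - 6.9*c^2 - 3.84*c - 5.34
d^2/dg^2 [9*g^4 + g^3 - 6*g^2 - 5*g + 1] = 108*g^2 + 6*g - 12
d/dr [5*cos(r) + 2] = -5*sin(r)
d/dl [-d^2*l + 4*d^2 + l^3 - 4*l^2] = -d^2 + 3*l^2 - 8*l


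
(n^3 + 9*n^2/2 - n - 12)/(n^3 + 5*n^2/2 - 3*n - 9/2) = (n^2 + 6*n + 8)/(n^2 + 4*n + 3)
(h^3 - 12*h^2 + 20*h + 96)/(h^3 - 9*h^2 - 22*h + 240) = (h + 2)/(h + 5)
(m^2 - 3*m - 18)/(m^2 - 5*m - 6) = (m + 3)/(m + 1)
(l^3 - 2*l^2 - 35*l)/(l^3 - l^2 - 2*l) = (-l^2 + 2*l + 35)/(-l^2 + l + 2)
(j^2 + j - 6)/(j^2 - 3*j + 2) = (j + 3)/(j - 1)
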